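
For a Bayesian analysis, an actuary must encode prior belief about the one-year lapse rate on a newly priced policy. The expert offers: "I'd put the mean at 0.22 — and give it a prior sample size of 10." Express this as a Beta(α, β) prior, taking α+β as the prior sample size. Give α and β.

α = 2.2, β = 7.8

Under the effective-sample-size interpretation, Beta(α, β) has prior mean α/(α+β) and prior sample size α+β.
So α+β = 10 and α/(α+β) = 0.22, giving α = 0.22·10 = 2.2 and β = 10 − 2.2 = 7.8.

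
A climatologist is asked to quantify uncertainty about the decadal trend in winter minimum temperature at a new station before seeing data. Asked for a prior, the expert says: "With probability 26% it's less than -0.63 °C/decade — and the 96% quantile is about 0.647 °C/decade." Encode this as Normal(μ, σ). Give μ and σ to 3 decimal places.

The p-quantile of Normal(μ,σ) is μ + z_p·σ, with z_{0.26} = -0.6433 and z_{0.96} = 1.751.
Eliminate σ: μ = (z₂·x₁ − z₁·x₂)/(z₂ − z₁) = (1.751·-0.63 − (-0.6433)·0.647)/2.394 = -0.287.
Then σ = (x₂ − x₁)/(z₂ − z₁) = (0.647 − -0.63)/2.394 = 0.533.

μ = -0.287, σ = 0.533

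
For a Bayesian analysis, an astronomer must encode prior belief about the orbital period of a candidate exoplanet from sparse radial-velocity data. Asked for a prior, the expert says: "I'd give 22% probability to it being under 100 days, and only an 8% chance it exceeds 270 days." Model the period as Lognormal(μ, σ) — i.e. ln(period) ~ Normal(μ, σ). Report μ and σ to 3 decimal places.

μ ≈ 4.957, σ ≈ 0.456

If T ~ Lognormal(μ,σ) then ln T ~ Normal(μ,σ), so the p-quantile of ln T is μ + z_p·σ.
ln(100) = 4.605 and ln(270) = 5.598; z_{0.22} = -0.7722, z_{0.92} = 1.405.
σ = (5.598 − 4.605)/(1.405 − (-0.7722)) = 0.456.
μ = 4.605 − (-0.7722)·0.456 = 4.957.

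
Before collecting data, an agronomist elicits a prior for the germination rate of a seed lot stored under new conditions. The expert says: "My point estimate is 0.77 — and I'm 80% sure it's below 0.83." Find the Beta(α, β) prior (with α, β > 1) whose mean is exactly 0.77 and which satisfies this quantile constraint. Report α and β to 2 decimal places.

α ≈ 27.77, β ≈ 8.30

With mean 0.77 fixed, write α = 0.77s, β = 0.23s where s = α+β.
Need P(θ < 0.83) = 0.8 under Beta(0.77s, 0.23s). Normal approximation: (q−m)/√(m(1−m)/s) ≈ z_{0.8} = 0.842, so s ≈ 0.77·0.23·(0.842)²/(0.83−0.77)² = 34.8.
At s = 34.8: P(θ<0.83) ≈ 0.795. Adjusting to match 0.8 gives s ≈ 36.07.
So α = 0.77·36.07 ≈ 27.77, β = 0.23·36.07 ≈ 8.30.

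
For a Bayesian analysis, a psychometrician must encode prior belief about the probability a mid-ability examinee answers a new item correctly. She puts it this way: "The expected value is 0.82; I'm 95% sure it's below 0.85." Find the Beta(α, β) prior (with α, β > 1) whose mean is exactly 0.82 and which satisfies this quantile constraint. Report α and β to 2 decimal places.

With mean 0.82 fixed, write α = 0.82s, β = 0.18s where s = α+β.
Need P(θ < 0.85) = 0.95 under Beta(0.82s, 0.18s). Normal approximation: (q−m)/√(m(1−m)/s) ≈ z_{0.95} = 1.64, so s ≈ 0.82·0.18·(1.64)²/(0.85−0.82)² = 443.7.
At s = 443.7: P(θ<0.85) ≈ 0.955. Adjusting to match 0.95 gives s ≈ 417.47.
So α = 0.82·417.47 ≈ 342.32, β = 0.18·417.47 ≈ 75.14.

α ≈ 342.32, β ≈ 75.14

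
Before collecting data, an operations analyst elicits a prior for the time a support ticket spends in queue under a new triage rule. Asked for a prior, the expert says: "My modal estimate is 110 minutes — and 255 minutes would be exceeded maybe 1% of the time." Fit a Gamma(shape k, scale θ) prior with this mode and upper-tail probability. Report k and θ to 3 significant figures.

k ≈ 7.75, θ ≈ 16.3

Gamma(k,θ) with k>1 has mode (k−1)θ, so θ = 110/(k−1).
Need P(X < 255) = 0.99 with θ tied to k this way. Start at k = 2, θ = 110: P(X<255) ≈ 0.673.
Too low — raise k to concentrate. Iterating converges to k ≈ 7.75.
Then θ = 110/(7.75−1) ≈ 16.3.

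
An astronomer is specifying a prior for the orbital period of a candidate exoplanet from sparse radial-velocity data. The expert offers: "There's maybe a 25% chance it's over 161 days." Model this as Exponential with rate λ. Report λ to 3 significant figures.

P(T > 161.0) = e^(−λ·161.0) = 0.25, so λ = −ln(0.25)/161.0 = 0.00861.

λ ≈ 0.00861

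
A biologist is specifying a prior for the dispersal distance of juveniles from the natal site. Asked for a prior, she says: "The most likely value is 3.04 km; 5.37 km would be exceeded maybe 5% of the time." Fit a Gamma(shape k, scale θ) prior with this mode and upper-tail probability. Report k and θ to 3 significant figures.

k ≈ 9.61, θ ≈ 0.353

Gamma(k,θ) with k>1 has mode (k−1)θ, so θ = 3.04/(k−1).
Need P(X < 5.37) = 0.95 with θ tied to k this way. Start at k = 2, θ = 3.04: P(X<5.37) ≈ 0.527.
Too low — raise k to concentrate. Iterating converges to k ≈ 9.61.
Then θ = 3.04/(9.61−1) ≈ 0.353.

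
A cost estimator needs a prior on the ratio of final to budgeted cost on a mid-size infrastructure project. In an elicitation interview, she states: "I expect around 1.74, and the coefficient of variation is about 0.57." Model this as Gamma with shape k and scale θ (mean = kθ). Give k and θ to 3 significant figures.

For Gamma(k, scale θ): mean = kθ, variance = kθ², so CV = 1/√k.
CV = 0.57, hence k = 1/CV² = 3.08.
Then θ = mean/k = 1.74/3.08 = 0.565.

k ≈ 3.08, θ ≈ 0.565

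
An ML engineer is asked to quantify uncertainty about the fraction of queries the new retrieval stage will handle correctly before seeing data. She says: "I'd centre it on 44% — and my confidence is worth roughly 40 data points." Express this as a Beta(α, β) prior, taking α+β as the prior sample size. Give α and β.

α = 17.6, β = 22.4

Under the effective-sample-size interpretation, Beta(α, β) has prior mean α/(α+β) and prior sample size α+β.
So α+β = 40 and α/(α+β) = 0.44, giving α = 0.44·40 = 17.6 and β = 40 − 17.6 = 22.4.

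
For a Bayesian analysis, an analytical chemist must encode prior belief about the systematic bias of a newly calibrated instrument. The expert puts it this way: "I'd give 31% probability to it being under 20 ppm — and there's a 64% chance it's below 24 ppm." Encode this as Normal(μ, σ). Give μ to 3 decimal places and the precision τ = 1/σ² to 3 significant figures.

μ = 22.322, τ = 0.0456

For Normal(μ,σ), the p-quantile is μ + z_p·σ. Here z_{0.31} = -0.4959, z_{0.64} = 0.3585.
So 20 = μ − 0.4959σ and 24 = μ + 0.3585σ.
Subtracting: σ = (24 − 20)/(0.3585 − (-0.4959)) = 4.682.
Then μ = 20 − (-0.4959)·4.682 = 22.322.
Precision τ = 1/σ² = 1/4.682² = 0.0456.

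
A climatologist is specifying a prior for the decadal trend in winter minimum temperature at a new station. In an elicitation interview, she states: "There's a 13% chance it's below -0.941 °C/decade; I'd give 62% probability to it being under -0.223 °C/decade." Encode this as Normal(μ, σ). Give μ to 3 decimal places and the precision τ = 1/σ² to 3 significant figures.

For Normal(μ,σ), the p-quantile is μ + z_p·σ. Here z_{0.13} = -1.126, z_{0.62} = 0.3055.
So -0.941 = μ − 1.126σ and -0.223 = μ + 0.3055σ.
Subtracting: σ = (-0.223 − -0.941)/(0.3055 − (-1.126)) = 0.501.
Then μ = -0.941 − (-1.126)·0.501 = -0.376.
Precision τ = 1/σ² = 1/0.5014² = 3.98.

μ = -0.376, τ = 3.98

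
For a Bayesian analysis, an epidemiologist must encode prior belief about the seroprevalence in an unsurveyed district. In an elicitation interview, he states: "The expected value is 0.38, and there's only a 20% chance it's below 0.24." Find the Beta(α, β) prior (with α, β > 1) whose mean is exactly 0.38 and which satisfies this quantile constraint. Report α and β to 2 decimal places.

With mean 0.38 fixed, write α = 0.38s, β = 0.62s where s = α+β.
Need P(θ < 0.24) = 0.2 under Beta(0.38s, 0.62s). Normal approximation: (q−m)/√(m(1−m)/s) ≈ z_{0.2} = -0.842, so s ≈ 0.38·0.62·(-0.842)²/(0.24−0.38)² = 8.5.
At s = 8.5: P(θ<0.24) ≈ 0.205. Adjusting to match 0.2 gives s ≈ 8.82.
So α = 0.38·8.82 ≈ 3.35, β = 0.62·8.82 ≈ 5.47.

α ≈ 3.35, β ≈ 5.47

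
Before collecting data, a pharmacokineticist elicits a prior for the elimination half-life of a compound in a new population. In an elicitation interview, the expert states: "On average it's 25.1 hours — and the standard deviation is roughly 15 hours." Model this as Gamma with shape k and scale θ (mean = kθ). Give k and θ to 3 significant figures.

k ≈ 2.8, θ ≈ 8.96

For Gamma(k, scale θ): mean = kθ, variance = kθ², so CV = 1/√k.
CV = SD/mean = 15/25.1 = 0.5976, hence k = 1/CV² = 2.8.
Then θ = mean/k = 25.1/2.8 = 8.96.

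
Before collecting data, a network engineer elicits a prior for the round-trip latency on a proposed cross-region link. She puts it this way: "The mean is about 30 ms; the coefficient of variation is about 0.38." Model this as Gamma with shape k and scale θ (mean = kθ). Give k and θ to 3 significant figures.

For Gamma(k, scale θ): mean = kθ, variance = kθ², so CV = 1/√k.
CV = 0.38, hence k = 1/CV² = 6.93.
Then θ = mean/k = 30/6.93 = 4.33.

k ≈ 6.93, θ ≈ 4.33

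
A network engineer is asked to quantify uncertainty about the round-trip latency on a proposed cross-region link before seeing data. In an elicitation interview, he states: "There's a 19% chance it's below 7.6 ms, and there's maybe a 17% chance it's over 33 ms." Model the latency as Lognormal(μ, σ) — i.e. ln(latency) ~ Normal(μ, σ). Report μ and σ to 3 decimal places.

If T ~ Lognormal(μ,σ) then ln T ~ Normal(μ,σ), so the p-quantile of ln T is μ + z_p·σ.
ln(7.6) = 2.028 and ln(33) = 3.497; z_{0.19} = -0.8779, z_{0.83} = 0.9542.
σ = (3.497 − 2.028)/(0.9542 − (-0.8779)) = 0.801.
μ = 2.028 − (-0.8779)·0.801 = 2.732.

μ ≈ 2.732, σ ≈ 0.801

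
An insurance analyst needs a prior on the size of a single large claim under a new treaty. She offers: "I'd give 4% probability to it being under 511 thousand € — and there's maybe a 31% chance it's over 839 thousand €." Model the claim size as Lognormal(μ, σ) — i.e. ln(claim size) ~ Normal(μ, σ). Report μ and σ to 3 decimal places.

If T ~ Lognormal(μ,σ) then ln T ~ Normal(μ,σ), so the p-quantile of ln T is μ + z_p·σ.
ln(511) = 6.236 and ln(839) = 6.732; z_{0.04} = -1.751, z_{0.69} = 0.4959.
σ = (6.732 − 6.236)/(0.4959 − (-1.751)) = 0.221.
μ = 6.236 − (-1.751)·0.221 = 6.623.

μ ≈ 6.623, σ ≈ 0.221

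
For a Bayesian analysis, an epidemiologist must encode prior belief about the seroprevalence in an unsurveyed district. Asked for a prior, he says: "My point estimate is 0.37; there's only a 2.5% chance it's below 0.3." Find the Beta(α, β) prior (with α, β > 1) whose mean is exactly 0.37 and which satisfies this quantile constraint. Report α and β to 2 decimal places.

α ≈ 64.41, β ≈ 109.68

With mean 0.37 fixed, write α = 0.37s, β = 0.63s where s = α+β.
Need P(θ < 0.3) = 0.025 under Beta(0.37s, 0.63s). Normal approximation: (q−m)/√(m(1−m)/s) ≈ z_{0.025} = -1.96, so s ≈ 0.37·0.63·(-1.96)²/(0.3−0.37)² = 182.7.
At s = 182.7: P(θ<0.3) ≈ 0.022. Adjusting to match 0.025 gives s ≈ 174.09.
So α = 0.37·174.09 ≈ 64.41, β = 0.63·174.09 ≈ 109.68.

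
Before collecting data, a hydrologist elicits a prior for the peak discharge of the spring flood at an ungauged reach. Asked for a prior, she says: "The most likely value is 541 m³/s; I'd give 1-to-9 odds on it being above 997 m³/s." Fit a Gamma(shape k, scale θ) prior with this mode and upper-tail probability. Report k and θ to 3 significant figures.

k ≈ 6.1, θ ≈ 106

Gamma(k,θ) with k>1 has mode (k−1)θ, so θ = 541/(k−1).
Need P(X < 997) = 0.9 with θ tied to k this way. Start at k = 2, θ = 541: P(X<997) ≈ 0.550.
Too low — raise k to concentrate. Iterating converges to k ≈ 6.1.
Then θ = 541/(6.1−1) ≈ 106.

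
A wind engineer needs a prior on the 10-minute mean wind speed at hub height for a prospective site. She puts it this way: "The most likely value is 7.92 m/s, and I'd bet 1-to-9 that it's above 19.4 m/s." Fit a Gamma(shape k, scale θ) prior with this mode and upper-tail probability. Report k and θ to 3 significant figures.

Gamma(k,θ) with k>1 has mode (k−1)θ, so θ = 7.92/(k−1).
Need P(X < 19.4) = 0.9 with θ tied to k this way. Start at k = 2, θ = 7.92: P(X<19.4) ≈ 0.702.
Too low — raise k to concentrate. Iterating converges to k ≈ 3.39.
Then θ = 7.92/(3.39−1) ≈ 3.31.

k ≈ 3.39, θ ≈ 3.31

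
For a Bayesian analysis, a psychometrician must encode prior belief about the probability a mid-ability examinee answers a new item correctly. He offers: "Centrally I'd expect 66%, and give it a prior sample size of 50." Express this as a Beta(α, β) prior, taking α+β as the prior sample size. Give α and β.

Under the effective-sample-size interpretation, Beta(α, β) has prior mean α/(α+β) and prior sample size α+β.
So α+β = 50 and α/(α+β) = 0.66, giving α = 0.66·50 = 33 and β = 50 − 33 = 17.

α = 33, β = 17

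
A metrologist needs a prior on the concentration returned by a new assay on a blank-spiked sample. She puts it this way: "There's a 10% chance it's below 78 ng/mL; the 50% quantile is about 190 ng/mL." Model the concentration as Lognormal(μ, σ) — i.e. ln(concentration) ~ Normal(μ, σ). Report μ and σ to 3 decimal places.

If T ~ Lognormal(μ,σ) then ln T ~ Normal(μ,σ), so the p-quantile of ln T is μ + z_p·σ.
ln(78) = 4.357 and ln(190) = 5.247; z_{0.1} = -1.282, z_{0.5} = 0.
σ = (5.247 − 4.357)/(0 − (-1.282)) = 0.695.
μ = 4.357 − (-1.282)·0.695 = 5.247.

μ ≈ 5.247, σ ≈ 0.695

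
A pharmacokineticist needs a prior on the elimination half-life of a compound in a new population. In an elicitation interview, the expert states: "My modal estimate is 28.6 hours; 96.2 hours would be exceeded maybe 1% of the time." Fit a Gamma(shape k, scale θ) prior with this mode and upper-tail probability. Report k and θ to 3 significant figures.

Gamma(k,θ) with k>1 has mode (k−1)θ, so θ = 28.6/(k−1).
Need P(X < 96.2) = 0.99 with θ tied to k this way. Start at k = 2, θ = 28.6: P(X<96.2) ≈ 0.849.
Too low — raise k to concentrate. Iterating converges to k ≈ 3.97.
Then θ = 28.6/(3.97−1) ≈ 9.62.

k ≈ 3.97, θ ≈ 9.62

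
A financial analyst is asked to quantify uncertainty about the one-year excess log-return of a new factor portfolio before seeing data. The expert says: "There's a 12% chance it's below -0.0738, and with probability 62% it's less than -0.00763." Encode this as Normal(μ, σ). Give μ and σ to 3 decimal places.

μ = -0.021, σ = 0.045

For Normal(μ,σ), the p-quantile is μ + z_p·σ. Here z_{0.12} = -1.175, z_{0.62} = 0.3055.
So -0.0738 = μ − 1.175σ and -0.00763 = μ + 0.3055σ.
Subtracting: σ = (-0.00763 − -0.0738)/(0.3055 − (-1.175)) = 0.045.
Then μ = -0.0738 − (-1.175)·0.045 = -0.021.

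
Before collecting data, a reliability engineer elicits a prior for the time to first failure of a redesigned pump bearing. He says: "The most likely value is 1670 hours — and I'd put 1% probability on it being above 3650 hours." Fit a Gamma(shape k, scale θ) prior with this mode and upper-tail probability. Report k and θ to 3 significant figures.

k ≈ 8.9, θ ≈ 211

Gamma(k,θ) with k>1 has mode (k−1)θ, so θ = 1670/(k−1).
Need P(X < 3650) = 0.99 with θ tied to k this way. Start at k = 2, θ = 1670: P(X<3650) ≈ 0.642.
Too low — raise k to concentrate. Iterating converges to k ≈ 8.9.
Then θ = 1670/(8.9−1) ≈ 211.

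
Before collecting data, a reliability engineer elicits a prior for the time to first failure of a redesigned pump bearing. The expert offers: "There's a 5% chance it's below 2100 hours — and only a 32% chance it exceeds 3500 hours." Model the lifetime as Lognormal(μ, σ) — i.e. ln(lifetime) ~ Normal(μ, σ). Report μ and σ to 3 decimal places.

If T ~ Lognormal(μ,σ) then ln T ~ Normal(μ,σ), so the p-quantile of ln T is μ + z_p·σ.
ln(2100) = 7.65 and ln(3500) = 8.161; z_{0.05} = -1.645, z_{0.68} = 0.4677.
σ = (8.161 − 7.65)/(0.4677 − (-1.645)) = 0.242.
μ = 7.65 − (-1.645)·0.242 = 8.047.

μ ≈ 8.047, σ ≈ 0.242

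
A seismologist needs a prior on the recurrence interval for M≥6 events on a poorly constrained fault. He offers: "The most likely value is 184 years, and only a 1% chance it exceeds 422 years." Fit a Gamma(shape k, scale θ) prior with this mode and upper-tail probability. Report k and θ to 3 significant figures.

k ≈ 7.94, θ ≈ 26.5

Gamma(k,θ) with k>1 has mode (k−1)θ, so θ = 184/(k−1).
Need P(X < 422) = 0.99 with θ tied to k this way. Start at k = 2, θ = 184: P(X<422) ≈ 0.668.
Too low — raise k to concentrate. Iterating converges to k ≈ 7.94.
Then θ = 184/(7.94−1) ≈ 26.5.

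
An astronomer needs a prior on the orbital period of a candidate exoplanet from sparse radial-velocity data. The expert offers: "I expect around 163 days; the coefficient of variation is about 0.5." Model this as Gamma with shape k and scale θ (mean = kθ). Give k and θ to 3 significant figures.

k ≈ 4, θ ≈ 40.8

For Gamma(k, scale θ): mean = kθ, variance = kθ², so CV = 1/√k.
CV = 0.5, hence k = 1/CV² = 4.
Then θ = mean/k = 163/4 = 40.8.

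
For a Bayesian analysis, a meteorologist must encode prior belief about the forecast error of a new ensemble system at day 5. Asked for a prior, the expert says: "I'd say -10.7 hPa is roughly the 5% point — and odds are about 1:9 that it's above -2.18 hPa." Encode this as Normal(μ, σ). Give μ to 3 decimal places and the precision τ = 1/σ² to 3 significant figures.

The p-quantile of Normal(μ,σ) is μ + z_p·σ, with z_{0.05} = -1.645 and z_{0.9} = 1.282.
Eliminate σ: μ = (z₂·x₁ − z₁·x₂)/(z₂ − z₁) = (1.282·-10.7 − (-1.645)·-2.18)/2.926 = -5.911.
Then σ = (x₂ − x₁)/(z₂ − z₁) = (-2.18 − -10.7)/2.926 = 2.911.
Precision τ = 1/σ² = 1/2.911² = 0.118.

μ = -5.911, τ = 0.118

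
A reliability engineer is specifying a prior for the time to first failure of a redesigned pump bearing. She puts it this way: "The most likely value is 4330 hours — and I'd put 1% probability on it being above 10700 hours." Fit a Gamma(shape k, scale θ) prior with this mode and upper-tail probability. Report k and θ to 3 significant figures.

k ≈ 6.75, θ ≈ 753

Gamma(k,θ) with k>1 has mode (k−1)θ, so θ = 4330/(k−1).
Need P(X < 10700) = 0.99 with θ tied to k this way. Start at k = 2, θ = 4330: P(X<10700) ≈ 0.707.
Too low — raise k to concentrate. Iterating converges to k ≈ 6.75.
Then θ = 4330/(6.75−1) ≈ 753.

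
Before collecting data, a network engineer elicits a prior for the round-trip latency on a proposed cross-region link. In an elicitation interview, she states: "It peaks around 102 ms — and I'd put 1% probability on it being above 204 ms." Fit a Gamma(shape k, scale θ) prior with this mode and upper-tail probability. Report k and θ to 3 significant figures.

k ≈ 11.2, θ ≈ 9.98

Gamma(k,θ) with k>1 has mode (k−1)θ, so θ = 102/(k−1).
Need P(X < 204) = 0.99 with θ tied to k this way. Start at k = 2, θ = 102: P(X<204) ≈ 0.594.
Too low — raise k to concentrate. Iterating converges to k ≈ 11.2.
Then θ = 102/(11.2−1) ≈ 9.98.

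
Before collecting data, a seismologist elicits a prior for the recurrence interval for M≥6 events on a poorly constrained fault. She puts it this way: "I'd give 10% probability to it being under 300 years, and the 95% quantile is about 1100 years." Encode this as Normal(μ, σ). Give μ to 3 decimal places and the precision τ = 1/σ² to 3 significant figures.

The p-quantile of Normal(μ,σ) is μ + z_p·σ, with z_{0.1} = -1.282 and z_{0.95} = 1.645.
Eliminate σ: μ = (z₂·x₁ − z₁·x₂)/(z₂ − z₁) = (1.645·300 − (-1.282)·1100)/2.926 = 650.342.
Then σ = (x₂ − x₁)/(z₂ − z₁) = (1100 − 300)/2.926 = 273.373.
Precision τ = 1/σ² = 1/273.4² = 1.34e-05.

μ = 650.342, τ = 1.34e-05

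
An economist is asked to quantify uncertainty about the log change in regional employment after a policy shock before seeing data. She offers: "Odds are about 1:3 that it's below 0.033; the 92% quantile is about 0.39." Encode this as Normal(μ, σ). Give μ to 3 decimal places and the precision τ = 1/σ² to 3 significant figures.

The p-quantile of Normal(μ,σ) is μ + z_p·σ, with z_{0.25} = -0.6745 and z_{0.92} = 1.405.
Eliminate σ: μ = (z₂·x₁ − z₁·x₂)/(z₂ − z₁) = (1.405·0.033 − (-0.6745)·0.39)/2.08 = 0.149.
Then σ = (x₂ − x₁)/(z₂ − z₁) = (0.39 − 0.033)/2.08 = 0.172.
Precision τ = 1/σ² = 1/0.1717² = 33.9.

μ = 0.149, τ = 33.9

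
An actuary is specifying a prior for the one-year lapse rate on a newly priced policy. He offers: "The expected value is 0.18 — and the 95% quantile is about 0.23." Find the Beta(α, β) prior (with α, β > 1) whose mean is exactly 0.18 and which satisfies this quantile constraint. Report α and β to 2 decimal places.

α ≈ 31.07, β ≈ 141.55

With mean 0.18 fixed, write α = 0.18s, β = 0.82s where s = α+β.
Need P(θ < 0.23) = 0.95 under Beta(0.18s, 0.82s). Normal approximation: (q−m)/√(m(1−m)/s) ≈ z_{0.95} = 1.64, so s ≈ 0.18·0.82·(1.64)²/(0.23−0.18)² = 159.7.
At s = 159.7: P(θ<0.23) ≈ 0.944. Adjusting to match 0.95 gives s ≈ 172.62.
So α = 0.18·172.62 ≈ 31.07, β = 0.82·172.62 ≈ 141.55.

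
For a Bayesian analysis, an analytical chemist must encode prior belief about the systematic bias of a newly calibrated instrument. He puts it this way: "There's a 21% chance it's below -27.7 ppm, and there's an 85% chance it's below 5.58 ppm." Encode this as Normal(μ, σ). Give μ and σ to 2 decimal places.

The p-quantile of Normal(μ,σ) is μ + z_p·σ, with z_{0.21} = -0.8064 and z_{0.85} = 1.036.
Eliminate σ: μ = (z₂·x₁ − z₁·x₂)/(z₂ − z₁) = (1.036·-27.7 − (-0.8064)·5.58)/1.843 = -13.14.
Then σ = (x₂ − x₁)/(z₂ − z₁) = (5.58 − -27.7)/1.843 = 18.06.

μ = -13.14, σ = 18.06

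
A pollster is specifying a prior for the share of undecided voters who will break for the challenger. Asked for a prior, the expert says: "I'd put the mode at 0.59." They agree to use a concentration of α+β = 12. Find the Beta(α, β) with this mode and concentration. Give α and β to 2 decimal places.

α = 6.90, β = 5.10

For α,β > 1 the Beta mode is (α−1)/(α+β−2). With α+β = 12, the mode is (α−1)/10.
Set (α−1)/10 = 0.59 → α = 1 + 0.59·10 = 6.90.
β = 12 − α = 5.10.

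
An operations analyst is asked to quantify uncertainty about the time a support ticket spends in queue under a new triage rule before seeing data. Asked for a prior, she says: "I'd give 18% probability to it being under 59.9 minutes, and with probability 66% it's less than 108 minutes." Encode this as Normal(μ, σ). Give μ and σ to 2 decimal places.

μ = 93.06, σ = 36.22

For Normal(μ,σ), the p-quantile is μ + z_p·σ. Here z_{0.18} = -0.9154, z_{0.66} = 0.4125.
So 59.9 = μ − 0.9154σ and 108 = μ + 0.4125σ.
Subtracting: σ = (108 − 59.9)/(0.4125 − (-0.9154)) = 36.22.
Then μ = 59.9 − (-0.9154)·36.22 = 93.06.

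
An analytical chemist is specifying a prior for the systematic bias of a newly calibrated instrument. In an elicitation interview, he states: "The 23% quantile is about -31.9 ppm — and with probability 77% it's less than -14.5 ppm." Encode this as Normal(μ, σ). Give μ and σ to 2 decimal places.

μ = -23.20, σ = 11.78

For Normal(μ,σ), the p-quantile is μ + z_p·σ. Here z_{0.23} = -0.7388, z_{0.77} = 0.7388.
So -31.9 = μ − 0.7388σ and -14.5 = μ + 0.7388σ.
Subtracting: σ = (-14.5 − -31.9)/(0.7388 − (-0.7388)) = 11.78.
Then μ = -31.9 − (-0.7388)·11.78 = -23.20.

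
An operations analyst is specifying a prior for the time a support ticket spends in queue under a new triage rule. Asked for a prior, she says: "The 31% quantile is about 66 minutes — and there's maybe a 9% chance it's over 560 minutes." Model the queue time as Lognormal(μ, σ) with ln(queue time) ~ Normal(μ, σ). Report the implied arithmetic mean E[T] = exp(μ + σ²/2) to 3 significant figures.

If T ~ Lognormal(μ,σ) then ln T ~ Normal(μ,σ), so the p-quantile of ln T is μ + z_p·σ.
ln(66) = 4.19 and ln(560) = 6.328; z_{0.31} = -0.4959, z_{0.91} = 1.341.
σ = (6.328 − 4.19)/(1.341 − (-0.4959)) = 1.164.
μ = 4.19 − (-0.4959)·1.164 = 4.767.
E[T] = exp(μ + σ²/2) = exp(4.767 + 0.6777) = 232 minutes.

E[T] ≈ 232 minutes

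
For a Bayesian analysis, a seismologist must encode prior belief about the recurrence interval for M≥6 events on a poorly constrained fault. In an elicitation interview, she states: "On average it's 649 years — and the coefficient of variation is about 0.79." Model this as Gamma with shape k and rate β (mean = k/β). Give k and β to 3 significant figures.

For Gamma(k, rate β): mean = k/β, variance = k/β², so CV = 1/√k.
CV = 0.79, hence k = 1/CV² = 1.6.
Then β = k/mean = 1.6/649 = 0.00247.

k ≈ 1.6, β ≈ 0.00247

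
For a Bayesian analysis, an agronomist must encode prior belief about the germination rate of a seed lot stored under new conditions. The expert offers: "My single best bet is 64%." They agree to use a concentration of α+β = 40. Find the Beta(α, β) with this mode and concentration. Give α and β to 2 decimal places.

α = 25.32, β = 14.68

For α,β > 1 the Beta mode is (α−1)/(α+β−2). With α+β = 40, the mode is (α−1)/38.
Set (α−1)/38 = 0.64 → α = 1 + 0.64·38 = 25.32.
β = 40 − α = 14.68.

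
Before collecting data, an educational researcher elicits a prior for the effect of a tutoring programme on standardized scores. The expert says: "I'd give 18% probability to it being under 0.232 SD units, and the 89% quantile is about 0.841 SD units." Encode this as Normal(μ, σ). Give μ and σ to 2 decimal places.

μ = 0.49, σ = 0.28

For Normal(μ,σ), the p-quantile is μ + z_p·σ. Here z_{0.18} = -0.9154, z_{0.89} = 1.227.
So 0.232 = μ − 0.9154σ and 0.841 = μ + 1.227σ.
Subtracting: σ = (0.841 − 0.232)/(1.227 − (-0.9154)) = 0.28.
Then μ = 0.232 − (-0.9154)·0.28 = 0.49.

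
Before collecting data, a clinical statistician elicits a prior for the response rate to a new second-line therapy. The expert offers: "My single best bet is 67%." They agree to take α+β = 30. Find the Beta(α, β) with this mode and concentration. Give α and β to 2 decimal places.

α = 19.76, β = 10.24

For α,β > 1 the Beta mode is (α−1)/(α+β−2). With α+β = 30, the mode is (α−1)/28.
Set (α−1)/28 = 0.67 → α = 1 + 0.67·28 = 19.76.
β = 30 − α = 10.24.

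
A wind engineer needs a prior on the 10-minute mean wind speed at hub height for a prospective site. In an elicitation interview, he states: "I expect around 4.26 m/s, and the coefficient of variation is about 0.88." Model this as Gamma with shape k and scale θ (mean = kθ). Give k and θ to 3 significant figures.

k ≈ 1.29, θ ≈ 3.3

For Gamma(k, scale θ): mean = kθ, variance = kθ², so CV = 1/√k.
CV = 0.88, hence k = 1/CV² = 1.29.
Then θ = mean/k = 4.26/1.29 = 3.3.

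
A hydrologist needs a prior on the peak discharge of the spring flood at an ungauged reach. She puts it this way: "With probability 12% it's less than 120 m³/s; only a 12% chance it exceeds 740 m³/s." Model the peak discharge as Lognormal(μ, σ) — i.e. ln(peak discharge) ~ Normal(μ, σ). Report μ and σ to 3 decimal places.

If T ~ Lognormal(μ,σ) then ln T ~ Normal(μ,σ), so the p-quantile of ln T is μ + z_p·σ.
ln(120) = 4.787 and ln(740) = 6.607; z_{0.12} = -1.175, z_{0.88} = 1.175.
σ = (6.607 − 4.787)/(1.175 − (-1.175)) = 0.774.
μ = 4.787 − (-1.175)·0.774 = 5.697.

μ ≈ 5.697, σ ≈ 0.774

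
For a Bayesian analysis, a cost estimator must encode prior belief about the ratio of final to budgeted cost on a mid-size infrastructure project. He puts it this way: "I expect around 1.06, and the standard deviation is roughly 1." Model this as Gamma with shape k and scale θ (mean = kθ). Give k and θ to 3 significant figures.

k ≈ 1.12, θ ≈ 0.943

For Gamma(k, scale θ): mean = kθ, variance = kθ², so CV = 1/√k.
CV = SD/mean = 1/1.06 = 0.9434, hence k = 1/CV² = 1.12.
Then θ = mean/k = 1.06/1.12 = 0.943.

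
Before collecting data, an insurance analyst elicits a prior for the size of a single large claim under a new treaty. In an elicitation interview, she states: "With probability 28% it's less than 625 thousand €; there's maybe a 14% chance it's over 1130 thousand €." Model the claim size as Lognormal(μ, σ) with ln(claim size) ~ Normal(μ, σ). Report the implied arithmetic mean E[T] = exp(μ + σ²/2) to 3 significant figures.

E[T] ≈ 819 thousand €

If T ~ Lognormal(μ,σ) then ln T ~ Normal(μ,σ), so the p-quantile of ln T is μ + z_p·σ.
ln(625) = 6.438 and ln(1130) = 7.03; z_{0.28} = -0.5828, z_{0.86} = 1.08.
σ = (7.03 − 6.438)/(1.08 − (-0.5828)) = 0.356.
μ = 6.438 − (-0.5828)·0.356 = 6.645.
E[T] = exp(μ + σ²/2) = exp(6.645 + 0.0634) = 819 thousand €.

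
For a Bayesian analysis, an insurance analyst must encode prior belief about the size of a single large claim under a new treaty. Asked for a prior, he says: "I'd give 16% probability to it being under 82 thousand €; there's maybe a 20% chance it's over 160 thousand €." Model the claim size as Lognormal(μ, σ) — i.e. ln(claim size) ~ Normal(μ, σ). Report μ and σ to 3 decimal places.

If T ~ Lognormal(μ,σ) then ln T ~ Normal(μ,σ), so the p-quantile of ln T is μ + z_p·σ.
ln(82) = 4.407 and ln(160) = 5.075; z_{0.16} = -0.9945, z_{0.8} = 0.8416.
σ = (5.075 − 4.407)/(0.8416 − (-0.9945)) = 0.364.
μ = 4.407 − (-0.9945)·0.364 = 4.769.

μ ≈ 4.769, σ ≈ 0.364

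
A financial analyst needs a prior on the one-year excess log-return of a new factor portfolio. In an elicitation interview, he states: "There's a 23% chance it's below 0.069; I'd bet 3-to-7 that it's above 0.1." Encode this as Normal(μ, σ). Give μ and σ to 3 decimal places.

μ = 0.087, σ = 0.025

The p-quantile of Normal(μ,σ) is μ + z_p·σ, with z_{0.23} = -0.7388 and z_{0.7} = 0.5244.
Eliminate σ: μ = (z₂·x₁ − z₁·x₂)/(z₂ − z₁) = (0.5244·0.069 − (-0.7388)·0.1)/1.263 = 0.087.
Then σ = (x₂ − x₁)/(z₂ − z₁) = (0.1 − 0.069)/1.263 = 0.025.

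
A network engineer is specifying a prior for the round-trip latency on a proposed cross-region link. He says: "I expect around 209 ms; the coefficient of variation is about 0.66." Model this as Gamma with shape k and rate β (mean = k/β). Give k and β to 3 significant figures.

For Gamma(k, rate β): mean = k/β, variance = k/β², so CV = 1/√k.
CV = 0.66, hence k = 1/CV² = 2.3.
Then β = k/mean = 2.3/209 = 0.011.

k ≈ 2.3, β ≈ 0.011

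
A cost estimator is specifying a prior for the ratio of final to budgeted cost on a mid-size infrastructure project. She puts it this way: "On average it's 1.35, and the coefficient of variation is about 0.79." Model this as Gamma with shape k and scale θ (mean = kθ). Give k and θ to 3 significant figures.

For Gamma(k, scale θ): mean = kθ, variance = kθ², so CV = 1/√k.
CV = 0.79, hence k = 1/CV² = 1.6.
Then θ = mean/k = 1.35/1.6 = 0.843.

k ≈ 1.6, θ ≈ 0.843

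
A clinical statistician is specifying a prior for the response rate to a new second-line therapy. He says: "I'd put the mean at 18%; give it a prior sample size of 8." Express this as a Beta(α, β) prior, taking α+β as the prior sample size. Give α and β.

Under the effective-sample-size interpretation, Beta(α, β) has prior mean α/(α+β) and prior sample size α+β.
So α+β = 8 and α/(α+β) = 0.18, giving α = 0.18·8 = 1.44 and β = 8 − 1.44 = 6.56.

α = 1.44, β = 6.56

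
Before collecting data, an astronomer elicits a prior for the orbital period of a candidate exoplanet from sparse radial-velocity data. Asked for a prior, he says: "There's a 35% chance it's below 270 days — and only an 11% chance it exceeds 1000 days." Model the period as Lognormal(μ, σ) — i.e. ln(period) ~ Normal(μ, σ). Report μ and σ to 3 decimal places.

If T ~ Lognormal(μ,σ) then ln T ~ Normal(μ,σ), so the p-quantile of ln T is μ + z_p·σ.
ln(270) = 5.598 and ln(1000) = 6.908; z_{0.35} = -0.3853, z_{0.89} = 1.227.
σ = (6.908 − 5.598)/(1.227 − (-0.3853)) = 0.812.
μ = 5.598 − (-0.3853)·0.812 = 5.911.

μ ≈ 5.911, σ ≈ 0.812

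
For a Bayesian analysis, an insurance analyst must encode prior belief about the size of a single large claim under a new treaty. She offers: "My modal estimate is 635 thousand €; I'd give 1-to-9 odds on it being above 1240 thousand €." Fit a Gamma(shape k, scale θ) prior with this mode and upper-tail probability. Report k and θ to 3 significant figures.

Gamma(k,θ) with k>1 has mode (k−1)θ, so θ = 635/(k−1).
Need P(X < 1240) = 0.9 with θ tied to k this way. Start at k = 2, θ = 635: P(X<1240) ≈ 0.581.
Too low — raise k to concentrate. Iterating converges to k ≈ 5.28.
Then θ = 635/(5.28−1) ≈ 149.

k ≈ 5.28, θ ≈ 149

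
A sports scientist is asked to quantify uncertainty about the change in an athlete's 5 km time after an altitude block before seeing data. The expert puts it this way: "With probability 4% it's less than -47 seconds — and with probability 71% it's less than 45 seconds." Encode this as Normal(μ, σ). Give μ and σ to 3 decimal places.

μ = 22.904, σ = 39.929

For Normal(μ,σ), the p-quantile is μ + z_p·σ. Here z_{0.04} = -1.751, z_{0.71} = 0.5534.
So -47 = μ − 1.751σ and 45 = μ + 0.5534σ.
Subtracting: σ = (45 − -47)/(0.5534 − (-1.751)) = 39.929.
Then μ = -47 − (-1.751)·39.929 = 22.904.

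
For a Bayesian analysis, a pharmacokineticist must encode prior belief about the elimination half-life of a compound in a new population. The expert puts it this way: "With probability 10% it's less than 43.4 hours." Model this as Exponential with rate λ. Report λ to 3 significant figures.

λ ≈ 0.00243

P(T < 43.4) = 1 − e^(−λ·43.4) = 0.1, so λ = −ln(1−0.1)/43.4 = −ln(0.9)/43.4 = 0.00243.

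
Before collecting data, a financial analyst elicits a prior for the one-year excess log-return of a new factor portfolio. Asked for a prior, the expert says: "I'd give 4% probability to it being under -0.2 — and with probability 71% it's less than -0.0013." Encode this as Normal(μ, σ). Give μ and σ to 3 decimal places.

μ = -0.049, σ = 0.086

The p-quantile of Normal(μ,σ) is μ + z_p·σ, with z_{0.04} = -1.751 and z_{0.71} = 0.5534.
Eliminate σ: μ = (z₂·x₁ − z₁·x₂)/(z₂ − z₁) = (0.5534·-0.2 − (-1.751)·-0.0013)/2.304 = -0.049.
Then σ = (x₂ − x₁)/(z₂ − z₁) = (-0.0013 − -0.2)/2.304 = 0.086.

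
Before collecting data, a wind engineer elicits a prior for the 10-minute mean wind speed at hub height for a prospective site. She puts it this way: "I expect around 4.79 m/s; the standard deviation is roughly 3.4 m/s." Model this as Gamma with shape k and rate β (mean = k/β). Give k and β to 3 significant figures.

k ≈ 1.98, β ≈ 0.414

For Gamma(k, rate β): mean = k/β, variance = k/β², so CV = 1/√k.
CV = SD/mean = 3.4/4.79 = 0.7098, hence k = 1/CV² = 1.98.
Then β = k/mean = 1.98/4.79 = 0.414.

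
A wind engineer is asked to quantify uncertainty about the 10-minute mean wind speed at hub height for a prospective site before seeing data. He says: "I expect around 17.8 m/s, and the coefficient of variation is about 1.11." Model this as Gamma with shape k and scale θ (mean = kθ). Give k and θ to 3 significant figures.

For Gamma(k, scale θ): mean = kθ, variance = kθ², so CV = 1/√k.
CV = 1.11, hence k = 1/CV² = 0.812.
Then θ = mean/k = 17.8/0.812 = 21.9.

k ≈ 0.812, θ ≈ 21.9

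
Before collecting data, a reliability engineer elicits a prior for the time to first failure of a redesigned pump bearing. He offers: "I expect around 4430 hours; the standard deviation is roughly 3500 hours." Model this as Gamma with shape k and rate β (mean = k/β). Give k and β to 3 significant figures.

k ≈ 1.6, β ≈ 0.000362

For Gamma(k, rate β): mean = k/β, variance = k/β², so CV = 1/√k.
CV = SD/mean = 3500/4430 = 0.7901, hence k = 1/CV² = 1.6.
Then β = k/mean = 1.6/4430 = 0.000362.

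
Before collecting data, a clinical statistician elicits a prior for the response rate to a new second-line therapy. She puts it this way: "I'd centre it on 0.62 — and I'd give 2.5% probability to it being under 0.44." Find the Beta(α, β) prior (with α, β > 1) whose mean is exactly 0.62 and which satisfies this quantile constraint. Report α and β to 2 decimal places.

α ≈ 17.99, β ≈ 11.03

With mean 0.62 fixed, write α = 0.62s, β = 0.38s where s = α+β.
Need P(θ < 0.44) = 0.025 under Beta(0.62s, 0.38s). Normal approximation: (q−m)/√(m(1−m)/s) ≈ z_{0.025} = -1.96, so s ≈ 0.62·0.38·(-1.96)²/(0.44−0.62)² = 27.9.
At s = 27.9: P(θ<0.44) ≈ 0.027. Adjusting to match 0.025 gives s ≈ 29.02.
So α = 0.62·29.02 ≈ 17.99, β = 0.38·29.02 ≈ 11.03.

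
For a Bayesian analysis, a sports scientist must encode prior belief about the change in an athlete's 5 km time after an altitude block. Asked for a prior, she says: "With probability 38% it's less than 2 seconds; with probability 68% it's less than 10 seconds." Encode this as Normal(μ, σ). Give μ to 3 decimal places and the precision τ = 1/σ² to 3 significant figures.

μ = 5.161, τ = 0.00934

The p-quantile of Normal(μ,σ) is μ + z_p·σ, with z_{0.38} = -0.3055 and z_{0.68} = 0.4677.
Eliminate σ: μ = (z₂·x₁ − z₁·x₂)/(z₂ − z₁) = (0.4677·2 − (-0.3055)·10)/0.7732 = 5.161.
Then σ = (x₂ − x₁)/(z₂ − z₁) = (10 − 2)/0.7732 = 10.347.
Precision τ = 1/σ² = 1/10.35² = 0.00934.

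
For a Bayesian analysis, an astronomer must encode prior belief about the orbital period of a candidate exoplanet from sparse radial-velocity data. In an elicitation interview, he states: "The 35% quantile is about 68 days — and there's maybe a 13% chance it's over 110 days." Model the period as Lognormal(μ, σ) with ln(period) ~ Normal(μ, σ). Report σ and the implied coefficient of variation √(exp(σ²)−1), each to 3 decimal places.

σ ≈ 0.318, CV ≈ 0.326

If T ~ Lognormal(μ,σ) then ln T ~ Normal(μ,σ), so the p-quantile of ln T is μ + z_p·σ.
ln(68) = 4.22 and ln(110) = 4.7; z_{0.35} = -0.3853, z_{0.87} = 1.126.
σ = (4.7 − 4.22)/(1.126 − (-0.3853)) = 0.318.
μ = 4.22 − (-0.3853)·0.318 = 4.342.
CV = √(exp(σ²)−1) = √(exp(0.1012)−1) = 0.326.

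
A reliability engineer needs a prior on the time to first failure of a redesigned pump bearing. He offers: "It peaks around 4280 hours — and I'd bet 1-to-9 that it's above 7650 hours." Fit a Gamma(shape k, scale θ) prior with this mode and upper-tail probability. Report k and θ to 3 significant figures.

k ≈ 6.64, θ ≈ 759

Gamma(k,θ) with k>1 has mode (k−1)θ, so θ = 4280/(k−1).
Need P(X < 7650) = 0.9 with θ tied to k this way. Start at k = 2, θ = 4280: P(X<7650) ≈ 0.533.
Too low — raise k to concentrate. Iterating converges to k ≈ 6.64.
Then θ = 4280/(6.64−1) ≈ 759.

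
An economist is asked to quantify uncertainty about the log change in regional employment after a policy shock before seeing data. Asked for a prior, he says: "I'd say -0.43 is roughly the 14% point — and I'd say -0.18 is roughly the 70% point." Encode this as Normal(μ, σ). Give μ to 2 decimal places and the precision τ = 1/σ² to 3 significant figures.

μ = -0.26, τ = 41.2

For Normal(μ,σ), the p-quantile is μ + z_p·σ. Here z_{0.14} = -1.08, z_{0.7} = 0.5244.
So -0.43 = μ − 1.08σ and -0.18 = μ + 0.5244σ.
Subtracting: σ = (-0.18 − -0.43)/(0.5244 − (-1.08)) = 0.16.
Then μ = -0.43 − (-1.08)·0.16 = -0.26.
Precision τ = 1/σ² = 1/0.1558² = 41.2.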